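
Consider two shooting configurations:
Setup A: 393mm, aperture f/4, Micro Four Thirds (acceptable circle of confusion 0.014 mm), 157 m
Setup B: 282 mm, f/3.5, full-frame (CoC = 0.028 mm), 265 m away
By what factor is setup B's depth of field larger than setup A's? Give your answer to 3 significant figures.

10.8

Setup A: H = 393²/(4×0.014) + 393 ≈ 2758410.9 mm; DoF = Df − Dn = 166452 − 148564 ≈ 17888 mm.
Setup B: H = 282²/(3.5×0.028) + 282 ≈ 811751.4 mm; DoF = Df − Dn = 393304 − 199816 ≈ 193488 mm.
Ratio = 193488 / 17888 ≈ 10.8.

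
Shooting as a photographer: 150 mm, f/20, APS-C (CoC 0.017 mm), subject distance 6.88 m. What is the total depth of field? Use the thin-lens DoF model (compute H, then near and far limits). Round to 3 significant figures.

Hyperfocal distance H = f²/(N·c) + f = 150²/(20 × 0.017) + 150 = 22500/0.34 + 150 ≈ 66326.5 mm ≈ 66.33 m.
Near limit Dn = s·(H − f)/(H + s − 2f) = 6880 × (66326.5 − 150) / (66326.5 + 6880 − 2 × 150) = 6880 × 66176.5 / 72906.5 ≈ 6244.9 mm.
Far limit Df = s·(H − f)/(H − s) = 6880 × (66326.5 − 150) / (66326.5 − 6880) = 6880 × 66176.5 / 59446.5 ≈ 7658.9 mm.
Depth of field = Df − Dn = 7658.9 − 6244.9 ≈ 1414.0 mm ≈ 1.41 m.

1.41 m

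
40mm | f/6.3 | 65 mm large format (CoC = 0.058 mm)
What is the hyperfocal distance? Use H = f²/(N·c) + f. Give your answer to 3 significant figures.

4.42 m

Hyperfocal distance H = f²/(N·c) + f = 40²/(6.3 × 0.058) + 40 = 1600/0.3654 + 40 ≈ 4418.8 mm ≈ 4.42 m.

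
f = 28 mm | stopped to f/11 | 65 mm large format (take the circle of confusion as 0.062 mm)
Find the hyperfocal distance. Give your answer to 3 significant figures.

Hyperfocal distance H = f²/(N·c) + f = 28²/(11 × 0.062) + 28 = 784/0.682 + 28 ≈ 1177.6 mm ≈ 1.18 m.

1.18 m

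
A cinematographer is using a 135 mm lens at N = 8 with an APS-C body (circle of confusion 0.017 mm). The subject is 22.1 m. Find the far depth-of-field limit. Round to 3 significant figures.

Hyperfocal distance H = f²/(N·c) + f = 135²/(8 × 0.017) + 135 = 18225/0.136 + 135 ≈ 134142.4 mm ≈ 134.1 m.
Far limit Df = s·(H − f)/(H − s) = 22100 × (134142.4 − 135) / (134142.4 − 22100) = 22100 × 134007.4 / 112042.4 ≈ 26433 mm ≈ 26.4 m.

26.4 m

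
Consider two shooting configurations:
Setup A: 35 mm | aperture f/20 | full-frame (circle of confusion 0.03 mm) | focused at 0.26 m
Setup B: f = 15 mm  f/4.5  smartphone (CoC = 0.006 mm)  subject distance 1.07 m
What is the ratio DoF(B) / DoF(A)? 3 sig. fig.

4.75

Setup A: H = 35²/(20×0.03) + 35 ≈ 2076.7 mm; DoF = Df − Dn = 292.202 − 234.191 ≈ 58.011 mm.
Setup B: H = 15²/(4.5×0.006) + 15 ≈ 8348.3 mm; DoF = Df − Dn = 1225.10 − 949.76 ≈ 275.34 mm.
Ratio = 275.34 / 58.011 ≈ 4.75.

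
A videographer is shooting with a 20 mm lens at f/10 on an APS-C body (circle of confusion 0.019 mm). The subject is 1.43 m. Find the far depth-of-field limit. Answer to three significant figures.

Hyperfocal distance H = f²/(N·c) + f = 20²/(10 × 0.019) + 20 = 400/0.19 + 20 ≈ 2125.3 mm ≈ 2.125 m.
Far limit Df = s·(H − f)/(H − s) = 1430 × (2125.3 − 20) / (2125.3 − 1430) = 1430 × 2105.3 / 695.3 ≈ 4330.1 mm ≈ 4.33 m.

4.33 m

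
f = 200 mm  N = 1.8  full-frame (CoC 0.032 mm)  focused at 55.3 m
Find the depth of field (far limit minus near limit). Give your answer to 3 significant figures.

Hyperfocal distance H = f²/(N·c) + f = 200²/(1.8 × 0.032) + 200 = 40000/0.0576 + 200 ≈ 694644.4 mm ≈ 694.6 m.
Near limit Dn = s·(H − f)/(H + s − 2f) = 55300 × (694644.4 − 200) / (694644.4 + 55300 − 2 × 200) = 55300 × 694444.4 / 749544.4 ≈ 51234.8 mm.
Far limit Df = s·(H − f)/(H − s) = 55300 × (694644.4 − 200) / (694644.4 − 55300) = 55300 × 694444.4 / 639344.4 ≈ 60065.9 mm.
Depth of field = Df − Dn = 60065.9 − 51234.8 ≈ 8831.1 mm ≈ 8.83 m.

8.83 m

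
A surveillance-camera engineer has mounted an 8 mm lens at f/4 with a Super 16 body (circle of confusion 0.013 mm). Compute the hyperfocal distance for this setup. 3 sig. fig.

1.24 m

Hyperfocal distance H = f²/(N·c) + f = 8²/(4 × 0.013) + 8 = 64/0.052 + 8 ≈ 1238.8 mm ≈ 1.24 m.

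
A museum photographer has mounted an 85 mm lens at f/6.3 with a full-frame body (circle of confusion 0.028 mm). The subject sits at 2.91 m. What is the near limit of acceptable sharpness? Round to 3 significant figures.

2.72 m

Hyperfocal distance H = f²/(N·c) + f = 85²/(6.3 × 0.028) + 85 = 7225/0.1764 + 85 ≈ 41043.0 mm ≈ 41.04 m.
Near limit Dn = s·(H − f)/(H + s − 2f) = 2910 × (41043.0 − 85) / (41043.0 + 2910 − 2 × 85) = 2910 × 40958.0 / 43783.0 ≈ 2722.2 mm ≈ 2.72 m.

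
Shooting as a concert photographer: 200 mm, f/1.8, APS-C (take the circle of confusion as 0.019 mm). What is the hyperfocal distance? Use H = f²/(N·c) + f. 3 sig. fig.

Hyperfocal distance H = f²/(N·c) + f = 200²/(1.8 × 0.019) + 200 = 40000/0.0342 + 200 ≈ 1169790.6 mm ≈ 1170 m.

1170 m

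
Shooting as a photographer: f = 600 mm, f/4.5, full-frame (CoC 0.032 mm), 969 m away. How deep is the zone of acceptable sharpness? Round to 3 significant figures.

883 m

Hyperfocal distance H = f²/(N·c) + f = 600²/(4.5 × 0.032) + 600 = 360000/0.144 + 600 ≈ 2500600.0 mm ≈ 2501 m.
Near limit Dn = s·(H − f)/(H + s − 2f) = 969000 × (2500600.0 − 600) / (2500600.0 + 969000 − 2 × 600) = 969000 × 2500000.0 / 3468400.0 ≈ 698449 mm.
Far limit Df = s·(H − f)/(H − s) = 969000 × (2500600.0 − 600) / (2500600.0 − 969000) = 969000 × 2500000.0 / 1531600.0 ≈ 1581679 mm.
Depth of field = Df − Dn = 1581679 − 698449 ≈ 883230 mm ≈ 883 m.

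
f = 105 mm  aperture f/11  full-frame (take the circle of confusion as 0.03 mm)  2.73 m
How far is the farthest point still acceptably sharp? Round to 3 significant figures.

Hyperfocal distance H = f²/(N·c) + f = 105²/(11 × 0.03) + 105 = 11025/0.33 + 105 ≈ 33514.1 mm ≈ 33.51 m.
Far limit Df = s·(H − f)/(H − s) = 2730 × (33514.1 − 105) / (33514.1 − 2730) = 2730 × 33409.1 / 30784.1 ≈ 2962.8 mm ≈ 2.96 m.

2.96 m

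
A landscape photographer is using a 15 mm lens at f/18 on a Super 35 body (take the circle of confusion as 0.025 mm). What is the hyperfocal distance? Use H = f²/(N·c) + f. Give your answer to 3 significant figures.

0.515 m

Hyperfocal distance H = f²/(N·c) + f = 15²/(18 × 0.025) + 15 = 225/0.45 + 15 ≈ 515.0 mm ≈ 0.515 m.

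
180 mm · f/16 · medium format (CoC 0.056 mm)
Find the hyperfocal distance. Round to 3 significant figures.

36.3 m

Hyperfocal distance H = f²/(N·c) + f = 180²/(16 × 0.056) + 180 = 32400/0.896 + 180 ≈ 36340.7 mm ≈ 36.3 m.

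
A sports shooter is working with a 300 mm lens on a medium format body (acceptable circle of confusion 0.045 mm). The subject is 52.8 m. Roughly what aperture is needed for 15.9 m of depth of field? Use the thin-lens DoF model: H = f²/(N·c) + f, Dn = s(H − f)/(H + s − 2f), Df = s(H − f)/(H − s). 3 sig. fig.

f/5.61

Write h = H − f = f²/(N·c). The thin-lens limits are Dn = s·h/(h + (s−f)) and Df = s·h/(h − (s−f)), so DoF = Df − Dn = 2·s·(s−f)·h / (h² − (s−f)²).
That is a quadratic in h: DoF·h² − 2·s·(s−f)·h − DoF·(s−f)² = 0 ⇒ h = (s−f)·(s + √(s² + DoF²)) / DoF = 52500 × (52800 + √(52800² + 15900²)) / 15900 = 52500 × (52800 + 55142.1) / 15900 ≈ 356413 mm.
Then N = f²/(c·h) = 300² / (0.045 × 356413) = 90000 / 16039 ≈ 5.61.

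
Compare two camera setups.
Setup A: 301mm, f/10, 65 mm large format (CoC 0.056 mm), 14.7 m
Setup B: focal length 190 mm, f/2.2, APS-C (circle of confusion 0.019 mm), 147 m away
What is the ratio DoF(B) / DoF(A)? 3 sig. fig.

Setup A: H = 301²/(10×0.056) + 301 ≈ 162088.5 mm; DoF = Df − Dn = 16136.1 − 13498.6 ≈ 2637.5 mm.
Setup B: H = 190²/(2.2×0.019) + 190 ≈ 863826.4 mm; DoF = Df − Dn = 177106 − 125642 ≈ 51464 mm.
Ratio = 51464 / 2637.5 ≈ 19.5.

19.5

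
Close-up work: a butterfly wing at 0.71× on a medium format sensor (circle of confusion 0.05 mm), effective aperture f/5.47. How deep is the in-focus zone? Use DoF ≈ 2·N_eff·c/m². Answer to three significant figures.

1.09 mm

At magnification m, DoF ≈ 2·N_eff·c/m² = 2 × 5.47 × 0.05 / 0.71² = 0.547 / 0.5041 ≈ 1.09 mm.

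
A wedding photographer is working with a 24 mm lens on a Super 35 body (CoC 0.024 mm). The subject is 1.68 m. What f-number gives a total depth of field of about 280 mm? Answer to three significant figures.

f/1.20

Write h = H − f = f²/(N·c). The thin-lens limits are Dn = s·h/(h + (s−f)) and Df = s·h/(h − (s−f)), so DoF = Df − Dn = 2·s·(s−f)·h / (h² − (s−f)²).
That is a quadratic in h: DoF·h² − 2·s·(s−f)·h − DoF·(s−f)² = 0 ⇒ h = (s−f)·(s + √(s² + DoF²)) / DoF = 1656 × (1680 + √(1680² + 280²)) / 280 = 1656 × (1680 + 1703.17) / 280 ≈ 20009 mm.
Then N = f²/(c·h) = 24² / (0.024 × 20009) = 576 / 480.22 ≈ 1.20.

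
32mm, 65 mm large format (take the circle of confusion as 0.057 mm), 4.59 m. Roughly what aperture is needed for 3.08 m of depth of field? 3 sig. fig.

Write h = H − f = f²/(N·c). The thin-lens limits are Dn = s·h/(h + (s−f)) and Df = s·h/(h − (s−f)), so DoF = Df − Dn = 2·s·(s−f)·h / (h² − (s−f)²).
That is a quadratic in h: DoF·h² − 2·s·(s−f)·h − DoF·(s−f)² = 0 ⇒ h = (s−f)·(s + √(s² + DoF²)) / DoF = 4558 × (4590 + √(4590² + 3080²)) / 3080 = 4558 × (4590 + 5527.61) / 3080 ≈ 14973 mm.
Then N = f²/(c·h) = 32² / (0.057 × 14973) = 1024 / 853.45 ≈ 1.20.

f/1.20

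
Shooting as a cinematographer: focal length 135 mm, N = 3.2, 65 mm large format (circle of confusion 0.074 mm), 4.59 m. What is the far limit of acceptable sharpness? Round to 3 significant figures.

Hyperfocal distance H = f²/(N·c) + f = 135²/(3.2 × 0.074) + 135 = 18225/0.2368 + 135 ≈ 77098.7 mm ≈ 77.10 m.
Far limit Df = s·(H − f)/(H − s) = 4590 × (77098.7 − 135) / (77098.7 − 4590) = 4590 × 76963.7 / 72508.7 ≈ 4872.0 mm ≈ 4.87 m.

4.87 m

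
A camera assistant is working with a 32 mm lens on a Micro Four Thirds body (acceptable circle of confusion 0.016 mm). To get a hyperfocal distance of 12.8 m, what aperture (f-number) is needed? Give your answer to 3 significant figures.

f/5.01

Rearrange H = f²/(N·c) + f for N: N = f² / ((H − f)·c).
N = 32² / ((12800 − 32) × 0.016) = 1024 / 204.3 ≈ 5.01.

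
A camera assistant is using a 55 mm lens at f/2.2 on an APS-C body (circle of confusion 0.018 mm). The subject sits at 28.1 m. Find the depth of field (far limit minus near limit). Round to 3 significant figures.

23.8 m

Hyperfocal distance H = f²/(N·c) + f = 55²/(2.2 × 0.018) + 55 = 3025/0.0396 + 55 ≈ 76443.9 mm ≈ 76.44 m.
Near limit Dn = s·(H − f)/(H + s − 2f) = 28100 × (76443.9 − 55) / (76443.9 + 28100 − 2 × 55) = 28100 × 76388.9 / 104433.9 ≈ 20554 mm.
Far limit Df = s·(H − f)/(H − s) = 28100 × (76443.9 − 55) / (76443.9 − 28100) = 28100 × 76388.9 / 48343.9 ≈ 44401 mm.
Depth of field = Df − Dn = 44401 − 20554 ≈ 23847 mm ≈ 23.8 m.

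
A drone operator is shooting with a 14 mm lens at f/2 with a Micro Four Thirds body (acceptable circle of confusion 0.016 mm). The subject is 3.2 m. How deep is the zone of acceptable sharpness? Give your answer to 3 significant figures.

4.56 m

Hyperfocal distance H = f²/(N·c) + f = 14²/(2 × 0.016) + 14 = 196/0.032 + 14 ≈ 6139.0 mm ≈ 6.139 m.
Near limit Dn = s·(H − f)/(H + s − 2f) = 3200 × (6139.0 − 14) / (6139.0 + 3200 − 2 × 14) = 3200 × 6125.0 / 9311.0 ≈ 2105.0 mm.
Far limit Df = s·(H − f)/(H − s) = 3200 × (6139.0 − 14) / (6139.0 − 3200) = 3200 × 6125.0 / 2939.0 ≈ 6668.9 mm.
Depth of field = Df − Dn = 6668.9 − 2105.0 ≈ 4563.9 mm ≈ 4.56 m.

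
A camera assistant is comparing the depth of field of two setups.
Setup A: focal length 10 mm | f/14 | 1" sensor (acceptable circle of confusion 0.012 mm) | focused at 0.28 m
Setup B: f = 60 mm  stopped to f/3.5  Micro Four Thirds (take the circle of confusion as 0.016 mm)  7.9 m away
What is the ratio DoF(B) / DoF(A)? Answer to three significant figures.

Setup A: H = 10²/(14×0.012) + 10 ≈ 605.2 mm; DoF = Df − Dn = 512.45 − 192.63 ≈ 319.82 mm.
Setup B: H = 60²/(3.5×0.016) + 60 ≈ 64345.7 mm; DoF = Df − Dn = 8997.3 − 7041.3 ≈ 1956.0 mm.
Ratio = 1956.0 / 319.82 ≈ 6.12.

6.12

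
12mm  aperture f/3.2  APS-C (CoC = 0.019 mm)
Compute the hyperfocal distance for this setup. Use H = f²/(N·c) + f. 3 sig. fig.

2.38 m

Hyperfocal distance H = f²/(N·c) + f = 12²/(3.2 × 0.019) + 12 = 144/0.0608 + 12 ≈ 2380.4 mm ≈ 2.38 m.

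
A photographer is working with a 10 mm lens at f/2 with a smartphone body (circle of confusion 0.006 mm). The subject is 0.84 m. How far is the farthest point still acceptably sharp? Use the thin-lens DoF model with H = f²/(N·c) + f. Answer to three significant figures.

0.933 m

Hyperfocal distance H = f²/(N·c) + f = 10²/(2 × 0.006) + 10 = 100/0.012 + 10 ≈ 8343.3 mm ≈ 8.343 m.
Far limit Df = s·(H − f)/(H − s) = 840 × (8343.3 − 10) / (8343.3 − 840) = 840 × 8333.3 / 7503.3 ≈ 932.92 mm ≈ 0.933 m.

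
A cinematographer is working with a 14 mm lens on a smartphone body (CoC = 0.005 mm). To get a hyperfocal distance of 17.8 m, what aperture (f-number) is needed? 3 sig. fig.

f/2.20

Rearrange H = f²/(N·c) + f for N: N = f² / ((H − f)·c).
N = 14² / ((17800 − 14) × 0.005) = 196 / 88.93 ≈ 2.20.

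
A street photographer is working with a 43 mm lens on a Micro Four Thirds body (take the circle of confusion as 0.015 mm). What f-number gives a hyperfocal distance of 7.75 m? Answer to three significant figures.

f/16

Rearrange H = f²/(N·c) + f for N: N = f² / ((H − f)·c).
N = 43² / ((7750 − 43) × 0.015) = 1849 / 115.6 ≈ 16.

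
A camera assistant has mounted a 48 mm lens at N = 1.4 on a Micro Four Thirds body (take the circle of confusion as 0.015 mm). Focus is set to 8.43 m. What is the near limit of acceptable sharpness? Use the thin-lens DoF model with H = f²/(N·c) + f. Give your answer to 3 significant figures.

7.83 m

Hyperfocal distance H = f²/(N·c) + f = 48²/(1.4 × 0.015) + 48 = 2304/0.021 + 48 ≈ 109762.3 mm ≈ 109.8 m.
Near limit Dn = s·(H − f)/(H + s − 2f) = 8430 × (109762.3 − 48) / (109762.3 + 8430 − 2 × 48) = 8430 × 109714.3 / 118096.3 ≈ 7831.7 mm ≈ 7.83 m.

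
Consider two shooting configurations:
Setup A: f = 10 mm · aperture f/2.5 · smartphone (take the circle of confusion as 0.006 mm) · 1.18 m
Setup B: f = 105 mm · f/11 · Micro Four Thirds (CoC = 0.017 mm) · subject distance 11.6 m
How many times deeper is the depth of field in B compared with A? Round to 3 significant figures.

11.0

Setup A: H = 10²/(2.5×0.006) + 10 ≈ 6676.7 mm; DoF = Df − Dn = 1431.17 − 1003.83 ≈ 427.34 mm.
Setup B: H = 105²/(11×0.017) + 105 ≈ 59062.2 mm; DoF = Df − Dn = 14409.4 − 9707.3 ≈ 4702.1 mm.
Ratio = 4702.1 / 427.34 ≈ 11.0.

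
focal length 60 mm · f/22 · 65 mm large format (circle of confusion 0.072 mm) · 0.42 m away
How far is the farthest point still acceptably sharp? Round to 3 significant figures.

Hyperfocal distance H = f²/(N·c) + f = 60²/(22 × 0.072) + 60 = 3600/1.584 + 60 ≈ 2332.7 mm ≈ 2.333 m.
Far limit Df = s·(H − f)/(H − s) = 420 × (2332.7 − 60) / (2332.7 − 420) = 420 × 2272.7 / 1912.7 ≈ 499.05 mm.

499 mm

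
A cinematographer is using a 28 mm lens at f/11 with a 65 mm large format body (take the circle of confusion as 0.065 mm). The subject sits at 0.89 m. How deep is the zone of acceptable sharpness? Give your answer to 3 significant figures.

3.66 m

Hyperfocal distance H = f²/(N·c) + f = 28²/(11 × 0.065) + 28 = 784/0.715 + 28 ≈ 1124.5 mm ≈ 1.125 m.
Near limit Dn = s·(H − f)/(H + s − 2f) = 890 × (1124.5 − 28) / (1124.5 + 890 − 2 × 28) = 890 × 1096.5 / 1958.5 ≈ 498.3 mm.
Far limit Df = s·(H − f)/(H − s) = 890 × (1124.5 − 28) / (1124.5 − 890) = 890 × 1096.5 / 234.5 ≈ 4161.5 mm.
Depth of field = Df − Dn = 4161.5 − 498.3 ≈ 3663.2 mm ≈ 3.66 m.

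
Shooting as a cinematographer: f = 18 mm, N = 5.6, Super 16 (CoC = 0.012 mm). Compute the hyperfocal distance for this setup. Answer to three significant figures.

Hyperfocal distance H = f²/(N·c) + f = 18²/(5.6 × 0.012) + 18 = 324/0.0672 + 18 ≈ 4839.4 mm ≈ 4.84 m.

4.84 m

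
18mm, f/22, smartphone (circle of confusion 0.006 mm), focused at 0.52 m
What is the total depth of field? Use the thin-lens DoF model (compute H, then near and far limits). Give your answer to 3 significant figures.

Hyperfocal distance H = f²/(N·c) + f = 18²/(22 × 0.006) + 18 = 324/0.132 + 18 ≈ 2472.5 mm ≈ 2.473 m.
Near limit Dn = s·(H − f)/(H + s − 2f) = 520 × (2472.5 − 18) / (2472.5 + 520 − 2 × 18) = 520 × 2454.5 / 2956.5 ≈ 431.71 mm.
Far limit Df = s·(H − f)/(H − s) = 520 × (2472.5 − 18) / (2472.5 − 520) = 520 × 2454.5 / 1952.5 ≈ 653.69 mm.
Depth of field = Df − Dn = 653.69 − 431.71 ≈ 221.98 mm.

222 mm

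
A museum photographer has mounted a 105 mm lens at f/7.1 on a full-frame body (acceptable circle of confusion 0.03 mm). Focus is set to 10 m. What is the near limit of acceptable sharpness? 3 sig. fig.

Hyperfocal distance H = f²/(N·c) + f = 105²/(7.1 × 0.03) + 105 = 11025/0.213 + 105 ≈ 51865.6 mm ≈ 51.87 m.
Near limit Dn = s·(H − f)/(H + s − 2f) = 10000 × (51865.6 − 105) / (51865.6 + 10000 − 2 × 105) = 10000 × 51760.6 / 61655.6 ≈ 8395.1 mm ≈ 8.40 m.

8.40 m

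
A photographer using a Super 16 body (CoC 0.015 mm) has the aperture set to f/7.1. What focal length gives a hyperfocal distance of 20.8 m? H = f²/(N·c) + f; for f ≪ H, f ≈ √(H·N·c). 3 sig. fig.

47.0 mm

From H = f²/(N·c) + f, with f ≪ H: f ≈ √(H·N·c) = √(20800 × 7.1 × 0.015) = √2215.2 ≈ 47.07 mm.
Exact: f² + N·c·f − N·c·H = 0 ⇒ f = (−N·c + √((N·c)² + 4·N·c·H))/2 = (−0.1065 + √8860.8)/2 ≈ 47.013 mm ≈ 47.0 mm.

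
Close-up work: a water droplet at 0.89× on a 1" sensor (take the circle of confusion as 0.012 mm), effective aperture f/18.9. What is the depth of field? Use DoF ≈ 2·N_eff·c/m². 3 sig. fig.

At magnification m, DoF ≈ 2·N_eff·c/m² = 2 × 18.9 × 0.012 / 0.89² = 0.4536 / 0.7921 ≈ 0.573 mm.

0.573 mm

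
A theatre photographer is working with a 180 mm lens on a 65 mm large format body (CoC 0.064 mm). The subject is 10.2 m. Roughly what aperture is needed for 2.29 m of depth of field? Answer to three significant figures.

f/5.60

Write h = H − f = f²/(N·c). The thin-lens limits are Dn = s·h/(h + (s−f)) and Df = s·h/(h − (s−f)), so DoF = Df − Dn = 2·s·(s−f)·h / (h² − (s−f)²).
That is a quadratic in h: DoF·h² − 2·s·(s−f)·h − DoF·(s−f)² = 0 ⇒ h = (s−f)·(s + √(s² + DoF²)) / DoF = 10020 × (10200 + √(10200² + 2290²)) / 2290 = 10020 × (10200 + 10453.9) / 2290 ≈ 90372 mm.
Then N = f²/(c·h) = 180² / (0.064 × 90372) = 32400 / 5783.8 ≈ 5.60.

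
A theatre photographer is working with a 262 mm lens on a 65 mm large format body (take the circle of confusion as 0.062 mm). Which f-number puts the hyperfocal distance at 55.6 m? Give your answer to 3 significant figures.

f/20

Rearrange H = f²/(N·c) + f for N: N = f² / ((H − f)·c).
N = 262² / ((55600 − 262) × 0.062) = 68644 / 3431 ≈ 20.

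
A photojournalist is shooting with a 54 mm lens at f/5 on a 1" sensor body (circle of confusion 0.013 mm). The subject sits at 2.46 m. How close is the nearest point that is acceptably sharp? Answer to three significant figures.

2.33 m

Hyperfocal distance H = f²/(N·c) + f = 54²/(5 × 0.013) + 54 = 2916/0.065 + 54 ≈ 44915.5 mm ≈ 44.92 m.
Near limit Dn = s·(H − f)/(H + s − 2f) = 2460 × (44915.5 − 54) / (44915.5 + 2460 − 2 × 54) = 2460 × 44861.5 / 47267.5 ≈ 2334.8 mm ≈ 2.33 m.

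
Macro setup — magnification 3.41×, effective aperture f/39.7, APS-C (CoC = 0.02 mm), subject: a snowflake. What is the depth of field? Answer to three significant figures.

At magnification m, DoF ≈ 2·N_eff·c/m² = 2 × 39.7 × 0.02 / 3.41² = 1.588 / 11.63 ≈ 0.137 mm.

0.137 mm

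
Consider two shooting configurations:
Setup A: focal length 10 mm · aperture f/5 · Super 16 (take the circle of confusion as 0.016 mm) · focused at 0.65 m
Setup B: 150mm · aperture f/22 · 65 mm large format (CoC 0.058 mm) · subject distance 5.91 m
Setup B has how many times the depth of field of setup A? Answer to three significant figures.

4.79

Setup A: H = 10²/(5×0.016) + 10 ≈ 1260.0 mm; DoF = Df − Dn = 1331.97 − 429.89 ≈ 902.08 mm.
Setup B: H = 150²/(22×0.058) + 150 ≈ 17783.2 mm; DoF = Df − Dn = 8777.1 − 4454.8 ≈ 4322.3 mm.
Ratio = 4322.3 / 902.08 ≈ 4.79.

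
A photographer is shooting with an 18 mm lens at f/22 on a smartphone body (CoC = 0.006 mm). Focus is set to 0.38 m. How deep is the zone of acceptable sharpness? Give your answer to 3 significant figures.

Hyperfocal distance H = f²/(N·c) + f = 18²/(22 × 0.006) + 18 = 324/0.132 + 18 ≈ 2472.5 mm ≈ 2.473 m.
Near limit Dn = s·(H − f)/(H + s − 2f) = 380 × (2472.5 − 18) / (2472.5 + 380 − 2 × 18) = 380 × 2454.5 / 2816.5 ≈ 331.16 mm.
Far limit Df = s·(H − f)/(H − s) = 380 × (2472.5 − 18) / (2472.5 − 380) = 380 × 2454.5 / 2092.5 ≈ 445.74 mm.
Depth of field = Df − Dn = 445.74 − 331.16 ≈ 114.58 mm.

115 mm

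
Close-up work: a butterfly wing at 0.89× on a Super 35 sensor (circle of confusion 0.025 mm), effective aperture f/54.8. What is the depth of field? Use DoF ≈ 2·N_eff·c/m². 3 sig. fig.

At magnification m, DoF ≈ 2·N_eff·c/m² = 2 × 54.8 × 0.025 / 0.89² = 2.74 / 0.7921 ≈ 3.46 mm.

3.46 mm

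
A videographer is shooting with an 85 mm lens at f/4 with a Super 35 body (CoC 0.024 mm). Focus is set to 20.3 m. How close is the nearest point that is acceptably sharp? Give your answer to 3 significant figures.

Hyperfocal distance H = f²/(N·c) + f = 85²/(4 × 0.024) + 85 = 7225/0.096 + 85 ≈ 75345.4 mm ≈ 75.35 m.
Near limit Dn = s·(H − f)/(H + s − 2f) = 20300 × (75345.4 − 85) / (75345.4 + 20300 − 2 × 85) = 20300 × 75260.4 / 95475.4 ≈ 16002 mm ≈ 16.0 m.

16.0 m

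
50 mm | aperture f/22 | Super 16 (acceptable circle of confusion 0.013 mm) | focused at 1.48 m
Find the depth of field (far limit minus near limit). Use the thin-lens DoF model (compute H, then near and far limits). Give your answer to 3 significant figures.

498 mm

Hyperfocal distance H = f²/(N·c) + f = 50²/(22 × 0.013) + 50 = 2500/0.286 + 50 ≈ 8791.3 mm ≈ 8.791 m.
Near limit Dn = s·(H − f)/(H + s − 2f) = 1480 × (8791.3 − 50) / (8791.3 + 1480 − 2 × 50) = 1480 × 8741.3 / 10171.3 ≈ 1271.92 mm.
Far limit Df = s·(H − f)/(H − s) = 1480 × (8791.3 − 50) / (8791.3 − 1480) = 1480 × 8741.3 / 7311.3 ≈ 1769.47 mm.
Depth of field = Df − Dn = 1769.47 − 1271.92 ≈ 497.55 mm.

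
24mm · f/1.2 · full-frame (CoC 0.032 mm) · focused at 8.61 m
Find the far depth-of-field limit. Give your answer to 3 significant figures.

Hyperfocal distance H = f²/(N·c) + f = 24²/(1.2 × 0.032) + 24 = 576/0.0384 + 24 ≈ 15024.0 mm ≈ 15.02 m.
Far limit Df = s·(H − f)/(H − s) = 8610 × (15024.0 − 24) / (15024.0 − 8610) = 8610 × 15000.0 / 6414.0 ≈ 20136 mm ≈ 20.1 m.

20.1 m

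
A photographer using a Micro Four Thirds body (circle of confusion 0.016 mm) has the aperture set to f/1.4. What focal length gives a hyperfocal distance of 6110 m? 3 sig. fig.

From H = f²/(N·c) + f, with f ≪ H: f ≈ √(H·N·c) = √(6110000 × 1.4 × 0.016) = √136864 ≈ 370.0 mm.
The +f correction barely moves this — solving exactly, f² + N·c·f − N·c·H = 0 ⇒ f = (−N·c + √((N·c)² + 4·N·c·H))/2 = (−0.0224 + √547456)/2 ≈ 369.94 mm, so f ≈ 370 mm.

370 mm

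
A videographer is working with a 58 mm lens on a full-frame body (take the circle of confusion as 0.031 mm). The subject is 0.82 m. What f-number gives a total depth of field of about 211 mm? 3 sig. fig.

f/18

Write h = H − f = f²/(N·c). The thin-lens limits are Dn = s·h/(h + (s−f)) and Df = s·h/(h − (s−f)), so DoF = Df − Dn = 2·s·(s−f)·h / (h² − (s−f)²).
That is a quadratic in h: DoF·h² − 2·s·(s−f)·h − DoF·(s−f)² = 0 ⇒ h = (s−f)·(s + √(s² + DoF²)) / DoF = 762 × (820 + √(820² + 211²)) / 211 = 762 × (820 + 846.712) / 211 ≈ 6019.1 mm.
Then N = f²/(c·h) = 58² / (0.031 × 6019.1) = 3364 / 186.59 ≈ 18.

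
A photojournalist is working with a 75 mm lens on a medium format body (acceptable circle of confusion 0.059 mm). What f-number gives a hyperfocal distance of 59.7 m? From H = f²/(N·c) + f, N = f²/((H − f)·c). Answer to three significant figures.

f/1.60

Rearrange H = f²/(N·c) + f for N: N = f² / ((H − f)·c).
N = 75² / ((59700 − 75) × 0.059) = 5625 / 3518 ≈ 1.60.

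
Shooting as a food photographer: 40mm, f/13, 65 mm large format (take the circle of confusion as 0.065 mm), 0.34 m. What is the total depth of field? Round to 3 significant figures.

111 mm

Hyperfocal distance H = f²/(N·c) + f = 40²/(13 × 0.065) + 40 = 1600/0.845 + 40 ≈ 1933.5 mm ≈ 1.933 m.
Near limit Dn = s·(H − f)/(H + s − 2f) = 340 × (1933.5 − 40) / (1933.5 + 340 − 2 × 40) = 340 × 1893.5 / 2193.5 ≈ 293.50 mm.
Far limit Df = s·(H − f)/(H − s) = 340 × (1933.5 − 40) / (1933.5 − 340) = 340 × 1893.5 / 1593.5 ≈ 404.01 mm.
Depth of field = Df − Dn = 404.01 − 293.50 ≈ 110.51 mm.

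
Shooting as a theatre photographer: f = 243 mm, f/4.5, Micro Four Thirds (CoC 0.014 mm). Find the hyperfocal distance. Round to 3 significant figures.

938 m

Hyperfocal distance H = f²/(N·c) + f = 243²/(4.5 × 0.014) + 243 = 59049/0.063 + 243 ≈ 937528.7 mm ≈ 938 m.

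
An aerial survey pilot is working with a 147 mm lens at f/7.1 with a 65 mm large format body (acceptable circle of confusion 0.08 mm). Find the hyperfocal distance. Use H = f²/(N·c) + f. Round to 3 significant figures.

38.2 m

Hyperfocal distance H = f²/(N·c) + f = 147²/(7.1 × 0.08) + 147 = 21609/0.568 + 147 ≈ 38191.0 mm ≈ 38.2 m.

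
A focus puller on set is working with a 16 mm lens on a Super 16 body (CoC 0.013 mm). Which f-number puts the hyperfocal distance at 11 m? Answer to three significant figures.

Rearrange H = f²/(N·c) + f for N: N = f² / ((H − f)·c).
N = 16² / ((11000 − 16) × 0.013) = 256 / 142.8 ≈ 1.79.

f/1.79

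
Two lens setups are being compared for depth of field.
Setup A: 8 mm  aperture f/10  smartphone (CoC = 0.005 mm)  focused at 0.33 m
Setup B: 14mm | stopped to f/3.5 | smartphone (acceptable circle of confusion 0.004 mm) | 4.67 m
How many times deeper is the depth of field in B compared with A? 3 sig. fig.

Setup A: H = 8²/(10×0.005) + 8 ≈ 1288.0 mm; DoF = Df − Dn = 440.92 − 263.67 ≈ 177.25 mm.
Setup B: H = 14²/(3.5×0.004) + 14 ≈ 14014.0 mm; DoF = Df − Dn = 6997.0 − 3504.5 ≈ 3492.5 mm.
Ratio = 3492.5 / 177.25 ≈ 19.7.

19.7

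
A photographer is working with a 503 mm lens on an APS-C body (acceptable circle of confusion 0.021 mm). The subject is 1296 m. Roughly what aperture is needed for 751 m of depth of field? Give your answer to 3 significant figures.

Write h = H − f = f²/(N·c). The thin-lens limits are Dn = s·h/(h + (s−f)) and Df = s·h/(h − (s−f)), so DoF = Df − Dn = 2·s·(s−f)·h / (h² − (s−f)²).
That is a quadratic in h: DoF·h² − 2·s·(s−f)·h − DoF·(s−f)² = 0 ⇒ h = (s−f)·(s + √(s² + DoF²)) / DoF = 1295497 × (1296000 + √(1296000² + 751000²)) / 751000 = 1295497 × (1296000 + 1497871) / 751000 ≈ 4819509 mm.
Then N = f²/(c·h) = 503² / (0.021 × 4819509) = 253009 / 101210 ≈ 2.50.

f/2.50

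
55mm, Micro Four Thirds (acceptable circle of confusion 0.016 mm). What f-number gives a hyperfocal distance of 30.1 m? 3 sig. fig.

f/6.29

Rearrange H = f²/(N·c) + f for N: N = f² / ((H − f)·c).
N = 55² / ((30100 − 55) × 0.016) = 3025 / 480.7 ≈ 6.29.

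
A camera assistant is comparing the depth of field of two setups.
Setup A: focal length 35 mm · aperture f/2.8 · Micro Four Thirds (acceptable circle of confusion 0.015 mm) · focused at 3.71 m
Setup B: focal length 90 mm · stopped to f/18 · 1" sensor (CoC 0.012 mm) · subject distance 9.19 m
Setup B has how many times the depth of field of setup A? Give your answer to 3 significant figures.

4.99

Setup A: H = 35²/(2.8×0.015) + 35 ≈ 29201.7 mm; DoF = Df − Dn = 4244.85 − 3294.85 ≈ 950.00 mm.
Setup B: H = 90²/(18×0.012) + 90 ≈ 37590.0 mm; DoF = Df − Dn = 12134.7 − 7395.4 ≈ 4739.3 mm.
Ratio = 4739.3 / 950.00 ≈ 4.99.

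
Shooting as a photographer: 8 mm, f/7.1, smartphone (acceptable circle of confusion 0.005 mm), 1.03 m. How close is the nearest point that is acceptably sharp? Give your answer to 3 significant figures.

0.657 m

Hyperfocal distance H = f²/(N·c) + f = 8²/(7.1 × 0.005) + 8 = 64/0.0355 + 8 ≈ 1810.8 mm ≈ 1.811 m.
Near limit Dn = s·(H − f)/(H + s − 2f) = 1030 × (1810.8 − 8) / (1810.8 + 1030 − 2 × 8) = 1030 × 1802.8 / 2824.8 ≈ 657.35 mm ≈ 0.657 m.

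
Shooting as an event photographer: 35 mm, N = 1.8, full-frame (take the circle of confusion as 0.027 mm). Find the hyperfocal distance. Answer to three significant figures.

Hyperfocal distance H = f²/(N·c) + f = 35²/(1.8 × 0.027) + 35 = 1225/0.0486 + 35 ≈ 25240.8 mm ≈ 25.2 m.

25.2 m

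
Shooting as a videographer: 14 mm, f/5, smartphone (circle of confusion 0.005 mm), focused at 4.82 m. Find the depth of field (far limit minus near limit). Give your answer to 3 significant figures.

Hyperfocal distance H = f²/(N·c) + f = 14²/(5 × 0.005) + 14 = 196/0.025 + 14 ≈ 7854.0 mm ≈ 7.854 m.
Near limit Dn = s·(H − f)/(H + s − 2f) = 4820 × (7854.0 − 14) / (7854.0 + 4820 − 2 × 14) = 4820 × 7840.0 / 12646.0 ≈ 2988.2 mm.
Far limit Df = s·(H − f)/(H − s) = 4820 × (7854.0 − 14) / (7854.0 − 4820) = 4820 × 7840.0 / 3034.0 ≈ 12455.1 mm.
Depth of field = Df − Dn = 12455.1 − 2988.2 ≈ 9466.9 mm ≈ 9.47 m.

9.47 m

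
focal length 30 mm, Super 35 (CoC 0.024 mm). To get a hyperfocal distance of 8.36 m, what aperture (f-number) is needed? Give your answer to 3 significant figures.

Rearrange H = f²/(N·c) + f for N: N = f² / ((H − f)·c).
N = 30² / ((8360 − 30) × 0.024) = 900 / 199.9 ≈ 4.50.

f/4.50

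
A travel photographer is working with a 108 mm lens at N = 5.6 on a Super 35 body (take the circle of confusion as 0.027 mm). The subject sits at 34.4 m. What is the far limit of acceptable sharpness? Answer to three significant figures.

61.9 m

Hyperfocal distance H = f²/(N·c) + f = 108²/(5.6 × 0.027) + 108 = 11664/0.1512 + 108 ≈ 77250.9 mm ≈ 77.25 m.
Far limit Df = s·(H − f)/(H − s) = 34400 × (77250.9 − 108) / (77250.9 − 34400) = 34400 × 77142.9 / 42850.9 ≈ 61929 mm ≈ 61.9 m.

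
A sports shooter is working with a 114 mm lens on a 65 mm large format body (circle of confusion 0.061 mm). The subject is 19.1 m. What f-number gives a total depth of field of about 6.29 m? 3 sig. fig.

f/1.80

Write h = H − f = f²/(N·c). The thin-lens limits are Dn = s·h/(h + (s−f)) and Df = s·h/(h − (s−f)), so DoF = Df − Dn = 2·s·(s−f)·h / (h² − (s−f)²).
That is a quadratic in h: DoF·h² − 2·s·(s−f)·h − DoF·(s−f)² = 0 ⇒ h = (s−f)·(s + √(s² + DoF²)) / DoF = 18986 × (19100 + √(19100² + 6290²)) / 6290 = 18986 × (19100 + 20109.1) / 6290 ≈ 118350 mm.
Then N = f²/(c·h) = 114² / (0.061 × 118350) = 12996 / 7219.4 ≈ 1.80.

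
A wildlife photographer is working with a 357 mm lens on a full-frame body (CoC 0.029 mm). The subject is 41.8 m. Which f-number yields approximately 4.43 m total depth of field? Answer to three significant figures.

f/5.60

Write h = H − f = f²/(N·c). The thin-lens limits are Dn = s·h/(h + (s−f)) and Df = s·h/(h − (s−f)), so DoF = Df − Dn = 2·s·(s−f)·h / (h² − (s−f)²).
That is a quadratic in h: DoF·h² − 2·s·(s−f)·h − DoF·(s−f)² = 0 ⇒ h = (s−f)·(s + √(s² + DoF²)) / DoF = 41443 × (41800 + √(41800² + 4430²)) / 4430 = 41443 × (41800 + 42034.1) / 4430 ≈ 784275 mm.
Then N = f²/(c·h) = 357² / (0.029 × 784275) = 127449 / 22744 ≈ 5.60.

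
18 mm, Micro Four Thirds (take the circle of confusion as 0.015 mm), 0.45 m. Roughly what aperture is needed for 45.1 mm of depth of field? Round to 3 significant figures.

f/2.50

Write h = H − f = f²/(N·c). The thin-lens limits are Dn = s·h/(h + (s−f)) and Df = s·h/(h − (s−f)), so DoF = Df − Dn = 2·s·(s−f)·h / (h² − (s−f)²).
That is a quadratic in h: DoF·h² − 2·s·(s−f)·h − DoF·(s−f)² = 0 ⇒ h = (s−f)·(s + √(s² + DoF²)) / DoF = 432 × (450 + √(450² + 45.1²)) / 45.1 = 432 × (450 + 452.254) / 45.1 ≈ 8642.4 mm.
Then N = f²/(c·h) = 18² / (0.015 × 8642.4) = 324 / 129.64 ≈ 2.50.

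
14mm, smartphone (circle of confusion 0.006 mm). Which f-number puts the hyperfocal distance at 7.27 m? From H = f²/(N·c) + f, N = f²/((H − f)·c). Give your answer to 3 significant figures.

Rearrange H = f²/(N·c) + f for N: N = f² / ((H − f)·c).
N = 14² / ((7270 − 14) × 0.006) = 196 / 43.54 ≈ 4.50.

f/4.50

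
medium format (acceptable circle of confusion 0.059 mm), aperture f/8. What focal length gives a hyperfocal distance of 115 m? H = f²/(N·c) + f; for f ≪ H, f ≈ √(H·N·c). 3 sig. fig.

233 mm

From H = f²/(N·c) + f, with f ≪ H: f ≈ √(H·N·c) = √(115000 × 8 × 0.059) = √54280 ≈ 233.0 mm.
The +f correction barely moves this — solving exactly, f² + N·c·f − N·c·H = 0 ⇒ f = (−N·c + √((N·c)² + 4·N·c·H))/2 = (−0.472 + √217120)/2 ≈ 232.74 mm, so f ≈ 233 mm.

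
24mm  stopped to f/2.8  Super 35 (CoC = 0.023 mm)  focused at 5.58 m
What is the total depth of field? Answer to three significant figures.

11.3 m

Hyperfocal distance H = f²/(N·c) + f = 24²/(2.8 × 0.023) + 24 = 576/0.0644 + 24 ≈ 8968.1 mm ≈ 8.968 m.
Near limit Dn = s·(H − f)/(H + s − 2f) = 5580 × (8968.1 − 24) / (8968.1 + 5580 − 2 × 24) = 5580 × 8944.1 / 14500.1 ≈ 3442 mm.
Far limit Df = s·(H − f)/(H − s) = 5580 × (8968.1 − 24) / (8968.1 − 5580) = 5580 × 8944.1 / 3388.1 ≈ 14730 mm.
Depth of field = Df − Dn = 14730 − 3442 ≈ 11288 mm ≈ 11.3 m.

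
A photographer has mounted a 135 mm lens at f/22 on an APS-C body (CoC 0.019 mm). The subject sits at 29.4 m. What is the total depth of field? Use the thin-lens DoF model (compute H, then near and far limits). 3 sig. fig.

71.8 m

Hyperfocal distance H = f²/(N·c) + f = 135²/(22 × 0.019) + 135 = 18225/0.418 + 135 ≈ 43735.5 mm ≈ 43.74 m.
Near limit Dn = s·(H − f)/(H + s − 2f) = 29400 × (43735.5 − 135) / (43735.5 + 29400 − 2 × 135) = 29400 × 43600.5 / 72865.5 ≈ 17592 mm.
Far limit Df = s·(H − f)/(H − s) = 29400 × (43735.5 − 135) / (43735.5 − 29400) = 29400 × 43600.5 / 14335.5 ≈ 89418 mm.
Depth of field = Df − Dn = 89418 − 17592 ≈ 71826 mm ≈ 71.8 m.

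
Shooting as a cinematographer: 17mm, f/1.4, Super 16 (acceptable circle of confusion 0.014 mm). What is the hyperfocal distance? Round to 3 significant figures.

Hyperfocal distance H = f²/(N·c) + f = 17²/(1.4 × 0.014) + 17 = 289/0.0196 + 17 ≈ 14761.9 mm ≈ 14.8 m.

14.8 m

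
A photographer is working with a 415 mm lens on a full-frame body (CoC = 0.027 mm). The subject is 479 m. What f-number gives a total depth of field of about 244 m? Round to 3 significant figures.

Write h = H − f = f²/(N·c). The thin-lens limits are Dn = s·h/(h + (s−f)) and Df = s·h/(h − (s−f)), so DoF = Df − Dn = 2·s·(s−f)·h / (h² − (s−f)²).
That is a quadratic in h: DoF·h² − 2·s·(s−f)·h − DoF·(s−f)² = 0 ⇒ h = (s−f)·(s + √(s² + DoF²)) / DoF = 478585 × (479000 + √(479000² + 244000²)) / 244000 = 478585 × (479000 + 537566) / 244000 ≈ 1993906 mm.
Then N = f²/(c·h) = 415² / (0.027 × 1993906) = 172225 / 53835 ≈ 3.20.

f/3.20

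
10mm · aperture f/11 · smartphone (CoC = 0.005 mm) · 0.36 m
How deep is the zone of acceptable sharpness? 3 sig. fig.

Hyperfocal distance H = f²/(N·c) + f = 10²/(11 × 0.005) + 10 = 100/0.055 + 10 ≈ 1828.2 mm ≈ 1.828 m.
Near limit Dn = s·(H − f)/(H + s − 2f) = 360 × (1828.2 − 10) / (1828.2 + 360 − 2 × 10) = 360 × 1818.2 / 2168.2 ≈ 301.89 mm.
Far limit Df = s·(H − f)/(H − s) = 360 × (1828.2 − 10) / (1828.2 − 360) = 360 × 1818.2 / 1468.2 ≈ 445.82 mm.
Depth of field = Df − Dn = 445.82 − 301.89 ≈ 143.93 mm.

144 mm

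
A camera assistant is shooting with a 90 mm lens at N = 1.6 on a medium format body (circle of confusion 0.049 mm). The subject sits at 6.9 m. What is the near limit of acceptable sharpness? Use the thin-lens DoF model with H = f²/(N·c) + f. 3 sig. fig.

6.47 m

Hyperfocal distance H = f²/(N·c) + f = 90²/(1.6 × 0.049) + 90 = 8100/0.0784 + 90 ≈ 103406.3 mm ≈ 103.4 m.
Near limit Dn = s·(H − f)/(H + s − 2f) = 6900 × (103406.3 − 90) / (103406.3 + 6900 − 2 × 90) = 6900 × 103316.3 / 110126.3 ≈ 6473.3 mm ≈ 6.47 m.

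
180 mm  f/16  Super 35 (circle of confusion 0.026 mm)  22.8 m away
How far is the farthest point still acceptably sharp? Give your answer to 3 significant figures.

Hyperfocal distance H = f²/(N·c) + f = 180²/(16 × 0.026) + 180 = 32400/0.416 + 180 ≈ 78064.6 mm ≈ 78.06 m.
Far limit Df = s·(H − f)/(H − s) = 22800 × (78064.6 − 180) / (78064.6 − 22800) = 22800 × 77884.6 / 55264.6 ≈ 32132 mm ≈ 32.1 m.

32.1 m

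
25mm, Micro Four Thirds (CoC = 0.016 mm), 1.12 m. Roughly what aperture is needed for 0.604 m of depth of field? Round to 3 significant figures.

Write h = H − f = f²/(N·c). The thin-lens limits are Dn = s·h/(h + (s−f)) and Df = s·h/(h − (s−f)), so DoF = Df − Dn = 2·s·(s−f)·h / (h² − (s−f)²).
That is a quadratic in h: DoF·h² − 2·s·(s−f)·h − DoF·(s−f)² = 0 ⇒ h = (s−f)·(s + √(s² + DoF²)) / DoF = 1095 × (1120 + √(1120² + 604²)) / 604 = 1095 × (1120 + 1272.48) / 604 ≈ 4337.4 mm.
Then N = f²/(c·h) = 25² / (0.016 × 4337.4) = 625 / 69.398 ≈ 9.01.

f/9.01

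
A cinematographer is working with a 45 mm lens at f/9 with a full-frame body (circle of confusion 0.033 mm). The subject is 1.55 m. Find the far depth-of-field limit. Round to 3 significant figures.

Hyperfocal distance H = f²/(N·c) + f = 45²/(9 × 0.033) + 45 = 2025/0.297 + 45 ≈ 6863.2 mm ≈ 6.863 m.
Far limit Df = s·(H − f)/(H − s) = 1550 × (6863.2 − 45) / (6863.2 − 1550) = 1550 × 6818.2 / 5313.2 ≈ 1989.0 mm ≈ 1.99 m.

1.99 m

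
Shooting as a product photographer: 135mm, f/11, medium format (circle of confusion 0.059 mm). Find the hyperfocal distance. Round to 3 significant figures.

28.2 m

Hyperfocal distance H = f²/(N·c) + f = 135²/(11 × 0.059) + 135 = 18225/0.649 + 135 ≈ 28216.7 mm ≈ 28.2 m.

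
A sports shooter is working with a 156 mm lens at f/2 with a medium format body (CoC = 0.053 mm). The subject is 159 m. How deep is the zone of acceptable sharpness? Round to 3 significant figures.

422 m

Hyperfocal distance H = f²/(N·c) + f = 156²/(2 × 0.053) + 156 = 24336/0.106 + 156 ≈ 229740.9 mm ≈ 229.7 m.
Near limit Dn = s·(H − f)/(H + s − 2f) = 159000 × (229740.9 − 156) / (229740.9 + 159000 − 2 × 156) = 159000 × 229584.9 / 388428.9 ≈ 93979 mm.
Far limit Df = s·(H − f)/(H − s) = 159000 × (229740.9 − 156) / (229740.9 − 159000) = 159000 × 229584.9 / 70740.9 ≈ 516024 mm.
Depth of field = Df − Dn = 516024 − 93979 ≈ 422045 mm ≈ 422 m.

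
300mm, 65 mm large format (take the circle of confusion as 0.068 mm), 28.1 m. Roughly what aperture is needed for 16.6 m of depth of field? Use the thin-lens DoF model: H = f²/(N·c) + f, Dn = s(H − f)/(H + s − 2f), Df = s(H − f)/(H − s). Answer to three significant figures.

f/13

Write h = H − f = f²/(N·c). The thin-lens limits are Dn = s·h/(h + (s−f)) and Df = s·h/(h − (s−f)), so DoF = Df − Dn = 2·s·(s−f)·h / (h² − (s−f)²).
That is a quadratic in h: DoF·h² − 2·s·(s−f)·h − DoF·(s−f)² = 0 ⇒ h = (s−f)·(s + √(s² + DoF²)) / DoF = 27800 × (28100 + √(28100² + 16600²)) / 16600 = 27800 × (28100 + 32636.9) / 16600 ≈ 101716 mm.
Then N = f²/(c·h) = 300² / (0.068 × 101716) = 90000 / 6916.7 ≈ 13.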